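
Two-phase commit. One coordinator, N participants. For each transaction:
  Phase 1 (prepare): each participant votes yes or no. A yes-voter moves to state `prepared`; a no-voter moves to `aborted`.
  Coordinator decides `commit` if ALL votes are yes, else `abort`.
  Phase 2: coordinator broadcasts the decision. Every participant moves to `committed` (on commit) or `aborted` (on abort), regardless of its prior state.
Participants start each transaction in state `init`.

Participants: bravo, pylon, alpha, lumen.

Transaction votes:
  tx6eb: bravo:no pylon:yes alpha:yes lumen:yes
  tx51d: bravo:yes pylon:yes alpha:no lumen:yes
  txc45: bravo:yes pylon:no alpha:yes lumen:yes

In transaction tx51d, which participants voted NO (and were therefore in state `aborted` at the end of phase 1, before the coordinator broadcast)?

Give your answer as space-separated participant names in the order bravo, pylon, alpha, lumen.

Answer: alpha

Derivation:
Txn tx51d phase 1: bravo yes -> prepared; pylon yes -> prepared; alpha no -> aborted; lumen yes -> prepared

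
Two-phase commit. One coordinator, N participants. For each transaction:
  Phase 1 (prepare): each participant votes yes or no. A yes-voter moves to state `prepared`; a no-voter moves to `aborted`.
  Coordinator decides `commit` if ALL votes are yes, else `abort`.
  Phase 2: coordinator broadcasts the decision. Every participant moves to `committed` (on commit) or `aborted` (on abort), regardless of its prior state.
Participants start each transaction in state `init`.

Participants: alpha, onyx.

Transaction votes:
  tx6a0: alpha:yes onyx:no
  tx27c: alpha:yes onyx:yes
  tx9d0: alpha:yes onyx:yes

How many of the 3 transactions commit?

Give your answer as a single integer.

tx6a0: no from onyx -> abort (commits=0)
tx27c: all yes -> commit (commits=1)
tx9d0: all yes -> commit (commits=2)

Answer: 2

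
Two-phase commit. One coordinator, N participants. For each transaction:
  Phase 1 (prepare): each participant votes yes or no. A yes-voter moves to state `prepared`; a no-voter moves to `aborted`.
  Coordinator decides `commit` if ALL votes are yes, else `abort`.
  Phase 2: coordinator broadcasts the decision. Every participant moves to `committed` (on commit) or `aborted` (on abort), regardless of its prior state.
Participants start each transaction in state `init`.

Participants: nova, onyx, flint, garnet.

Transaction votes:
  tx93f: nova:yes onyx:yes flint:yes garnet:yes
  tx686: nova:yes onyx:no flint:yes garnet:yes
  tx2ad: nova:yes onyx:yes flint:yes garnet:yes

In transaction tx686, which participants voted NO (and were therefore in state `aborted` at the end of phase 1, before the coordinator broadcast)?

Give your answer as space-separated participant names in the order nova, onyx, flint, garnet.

Txn tx686 phase 1: nova yes -> prepared; onyx no -> aborted; flint yes -> prepared; garnet yes -> prepared

Answer: onyx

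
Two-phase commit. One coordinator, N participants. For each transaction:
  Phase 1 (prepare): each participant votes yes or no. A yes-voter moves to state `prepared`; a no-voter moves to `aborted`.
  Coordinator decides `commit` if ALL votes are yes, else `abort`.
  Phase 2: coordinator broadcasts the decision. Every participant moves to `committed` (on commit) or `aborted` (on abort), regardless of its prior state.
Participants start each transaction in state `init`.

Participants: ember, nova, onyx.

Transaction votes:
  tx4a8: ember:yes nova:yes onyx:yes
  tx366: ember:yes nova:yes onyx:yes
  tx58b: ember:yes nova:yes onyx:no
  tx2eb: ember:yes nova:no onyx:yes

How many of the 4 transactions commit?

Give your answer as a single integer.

tx4a8: all yes -> commit (commits=1)
tx366: all yes -> commit (commits=2)
tx58b: no from onyx -> abort (commits=2)
tx2eb: no from nova -> abort (commits=2)

Answer: 2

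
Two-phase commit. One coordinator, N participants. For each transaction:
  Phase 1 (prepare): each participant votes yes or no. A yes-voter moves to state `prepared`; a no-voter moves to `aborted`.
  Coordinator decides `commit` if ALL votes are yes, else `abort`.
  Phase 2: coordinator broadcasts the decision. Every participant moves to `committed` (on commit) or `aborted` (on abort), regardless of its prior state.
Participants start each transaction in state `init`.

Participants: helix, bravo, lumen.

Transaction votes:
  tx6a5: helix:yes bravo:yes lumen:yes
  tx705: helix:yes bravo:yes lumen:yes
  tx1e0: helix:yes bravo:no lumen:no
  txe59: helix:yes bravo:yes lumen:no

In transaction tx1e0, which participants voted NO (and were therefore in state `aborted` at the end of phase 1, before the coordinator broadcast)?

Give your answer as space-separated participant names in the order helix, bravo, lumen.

Answer: bravo lumen

Derivation:
Txn tx1e0 phase 1: helix yes -> prepared; bravo no -> aborted; lumen no -> aborted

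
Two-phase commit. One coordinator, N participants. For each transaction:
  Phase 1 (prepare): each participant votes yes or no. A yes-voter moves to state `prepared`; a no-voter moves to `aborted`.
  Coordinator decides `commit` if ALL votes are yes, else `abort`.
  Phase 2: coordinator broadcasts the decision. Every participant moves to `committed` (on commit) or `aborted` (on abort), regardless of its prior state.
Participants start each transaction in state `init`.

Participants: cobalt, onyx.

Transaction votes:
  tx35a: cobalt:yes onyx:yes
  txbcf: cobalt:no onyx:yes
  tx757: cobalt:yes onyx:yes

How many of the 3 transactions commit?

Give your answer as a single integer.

Answer: 2

Derivation:
tx35a: all yes -> commit (commits=1)
txbcf: no from cobalt -> abort (commits=1)
tx757: all yes -> commit (commits=2)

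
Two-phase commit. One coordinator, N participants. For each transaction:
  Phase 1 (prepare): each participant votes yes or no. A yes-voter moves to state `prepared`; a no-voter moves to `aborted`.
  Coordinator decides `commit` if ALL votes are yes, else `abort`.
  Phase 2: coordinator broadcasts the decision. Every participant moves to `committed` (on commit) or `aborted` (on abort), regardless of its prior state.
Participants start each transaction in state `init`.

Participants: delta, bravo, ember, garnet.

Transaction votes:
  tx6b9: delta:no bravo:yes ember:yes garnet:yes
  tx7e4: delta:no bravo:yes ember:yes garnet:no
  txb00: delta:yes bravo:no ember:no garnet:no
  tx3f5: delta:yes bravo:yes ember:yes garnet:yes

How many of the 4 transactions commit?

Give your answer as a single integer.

tx6b9: no from delta -> abort (commits=0)
tx7e4: no from delta, garnet -> abort (commits=0)
txb00: no from bravo, ember, garnet -> abort (commits=0)
tx3f5: all yes -> commit (commits=1)

Answer: 1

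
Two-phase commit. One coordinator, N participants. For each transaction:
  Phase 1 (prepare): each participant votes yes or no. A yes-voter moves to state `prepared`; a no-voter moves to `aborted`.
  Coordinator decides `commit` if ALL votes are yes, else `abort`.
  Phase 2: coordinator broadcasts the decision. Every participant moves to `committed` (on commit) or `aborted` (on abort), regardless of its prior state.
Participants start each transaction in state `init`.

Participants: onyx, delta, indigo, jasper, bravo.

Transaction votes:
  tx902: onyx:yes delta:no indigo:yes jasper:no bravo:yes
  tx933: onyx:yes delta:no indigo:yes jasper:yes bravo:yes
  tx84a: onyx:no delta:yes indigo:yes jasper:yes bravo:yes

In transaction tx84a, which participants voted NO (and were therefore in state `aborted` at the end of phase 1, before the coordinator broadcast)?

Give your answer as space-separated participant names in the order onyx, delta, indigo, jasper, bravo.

Txn tx84a phase 1: onyx no -> aborted; delta yes -> prepared; indigo yes -> prepared; jasper yes -> prepared; bravo yes -> prepared

Answer: onyx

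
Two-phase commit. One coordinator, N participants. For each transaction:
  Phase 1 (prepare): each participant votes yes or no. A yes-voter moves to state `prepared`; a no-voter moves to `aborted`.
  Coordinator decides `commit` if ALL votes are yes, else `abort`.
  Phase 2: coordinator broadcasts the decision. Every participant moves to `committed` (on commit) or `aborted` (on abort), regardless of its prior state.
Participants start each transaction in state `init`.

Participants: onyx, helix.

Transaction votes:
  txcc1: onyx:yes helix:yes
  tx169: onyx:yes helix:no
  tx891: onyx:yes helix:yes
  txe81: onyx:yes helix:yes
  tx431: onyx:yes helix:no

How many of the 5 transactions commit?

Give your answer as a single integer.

txcc1: all yes -> commit (commits=1)
tx169: no from helix -> abort (commits=1)
tx891: all yes -> commit (commits=2)
txe81: all yes -> commit (commits=3)
tx431: no from helix -> abort (commits=3)

Answer: 3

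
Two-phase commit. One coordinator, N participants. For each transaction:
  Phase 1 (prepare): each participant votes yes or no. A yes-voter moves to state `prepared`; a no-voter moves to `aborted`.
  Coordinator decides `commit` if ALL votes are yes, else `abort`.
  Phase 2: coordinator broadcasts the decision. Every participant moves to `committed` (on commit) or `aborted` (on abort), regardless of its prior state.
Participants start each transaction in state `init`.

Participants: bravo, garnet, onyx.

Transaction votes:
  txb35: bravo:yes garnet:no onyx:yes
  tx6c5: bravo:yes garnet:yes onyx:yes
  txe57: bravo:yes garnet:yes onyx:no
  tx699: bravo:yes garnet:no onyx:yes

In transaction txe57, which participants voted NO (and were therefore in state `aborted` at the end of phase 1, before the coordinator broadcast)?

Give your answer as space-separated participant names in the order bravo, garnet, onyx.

Answer: onyx

Derivation:
Txn txe57 phase 1: bravo yes -> prepared; garnet yes -> prepared; onyx no -> aborted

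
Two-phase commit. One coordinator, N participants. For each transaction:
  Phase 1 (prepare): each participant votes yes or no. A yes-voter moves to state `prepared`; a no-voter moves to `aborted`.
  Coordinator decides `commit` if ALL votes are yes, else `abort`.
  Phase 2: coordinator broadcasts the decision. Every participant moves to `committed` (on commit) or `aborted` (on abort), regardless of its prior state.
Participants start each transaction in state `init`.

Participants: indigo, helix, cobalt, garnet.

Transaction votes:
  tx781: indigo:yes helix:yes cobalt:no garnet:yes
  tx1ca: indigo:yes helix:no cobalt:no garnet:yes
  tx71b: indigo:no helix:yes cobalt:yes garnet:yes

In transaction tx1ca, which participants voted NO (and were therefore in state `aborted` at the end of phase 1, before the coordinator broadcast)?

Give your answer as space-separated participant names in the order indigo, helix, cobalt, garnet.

Txn tx1ca phase 1: indigo yes -> prepared; helix no -> aborted; cobalt no -> aborted; garnet yes -> prepared

Answer: helix cobalt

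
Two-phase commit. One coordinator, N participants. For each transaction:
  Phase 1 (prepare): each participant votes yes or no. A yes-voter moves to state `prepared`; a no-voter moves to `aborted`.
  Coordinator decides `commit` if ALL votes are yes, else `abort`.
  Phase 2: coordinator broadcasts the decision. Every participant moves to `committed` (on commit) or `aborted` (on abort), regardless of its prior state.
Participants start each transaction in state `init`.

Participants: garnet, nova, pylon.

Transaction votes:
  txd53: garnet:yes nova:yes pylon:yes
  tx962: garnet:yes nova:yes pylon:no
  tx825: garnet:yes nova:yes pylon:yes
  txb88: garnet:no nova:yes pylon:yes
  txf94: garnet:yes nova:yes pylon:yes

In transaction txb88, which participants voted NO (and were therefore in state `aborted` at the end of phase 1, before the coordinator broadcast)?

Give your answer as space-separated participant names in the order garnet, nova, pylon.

Txn txb88 phase 1: garnet no -> aborted; nova yes -> prepared; pylon yes -> prepared

Answer: garnet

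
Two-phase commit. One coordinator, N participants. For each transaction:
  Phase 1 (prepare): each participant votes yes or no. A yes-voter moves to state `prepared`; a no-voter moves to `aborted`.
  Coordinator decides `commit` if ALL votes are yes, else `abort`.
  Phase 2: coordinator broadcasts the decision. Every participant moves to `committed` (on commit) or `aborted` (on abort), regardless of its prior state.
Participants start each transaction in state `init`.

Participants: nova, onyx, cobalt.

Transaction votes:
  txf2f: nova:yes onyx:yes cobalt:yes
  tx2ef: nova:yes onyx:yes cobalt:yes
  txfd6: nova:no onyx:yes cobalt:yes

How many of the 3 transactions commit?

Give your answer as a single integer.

txf2f: all yes -> commit (commits=1)
tx2ef: all yes -> commit (commits=2)
txfd6: no from nova -> abort (commits=2)

Answer: 2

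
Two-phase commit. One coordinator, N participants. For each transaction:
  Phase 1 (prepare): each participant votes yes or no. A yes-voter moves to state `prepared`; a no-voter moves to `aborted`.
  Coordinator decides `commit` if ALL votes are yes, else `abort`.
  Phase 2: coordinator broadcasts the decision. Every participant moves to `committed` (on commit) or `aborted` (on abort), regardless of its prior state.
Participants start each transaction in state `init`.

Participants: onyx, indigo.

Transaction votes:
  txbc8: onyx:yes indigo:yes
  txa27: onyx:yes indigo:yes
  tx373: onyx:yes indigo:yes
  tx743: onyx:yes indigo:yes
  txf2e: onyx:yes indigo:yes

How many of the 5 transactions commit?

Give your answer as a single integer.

Answer: 5

Derivation:
txbc8: all yes -> commit (commits=1)
txa27: all yes -> commit (commits=2)
tx373: all yes -> commit (commits=3)
tx743: all yes -> commit (commits=4)
txf2e: all yes -> commit (commits=5)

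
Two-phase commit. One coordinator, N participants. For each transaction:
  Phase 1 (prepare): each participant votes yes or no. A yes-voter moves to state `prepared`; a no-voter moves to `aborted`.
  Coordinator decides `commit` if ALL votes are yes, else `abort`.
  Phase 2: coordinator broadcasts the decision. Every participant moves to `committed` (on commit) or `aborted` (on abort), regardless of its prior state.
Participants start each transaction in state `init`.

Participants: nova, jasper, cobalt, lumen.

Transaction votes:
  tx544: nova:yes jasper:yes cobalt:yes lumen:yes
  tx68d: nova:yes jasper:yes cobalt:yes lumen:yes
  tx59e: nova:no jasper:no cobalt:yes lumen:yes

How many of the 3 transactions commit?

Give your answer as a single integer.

tx544: all yes -> commit (commits=1)
tx68d: all yes -> commit (commits=2)
tx59e: no from nova, jasper -> abort (commits=2)

Answer: 2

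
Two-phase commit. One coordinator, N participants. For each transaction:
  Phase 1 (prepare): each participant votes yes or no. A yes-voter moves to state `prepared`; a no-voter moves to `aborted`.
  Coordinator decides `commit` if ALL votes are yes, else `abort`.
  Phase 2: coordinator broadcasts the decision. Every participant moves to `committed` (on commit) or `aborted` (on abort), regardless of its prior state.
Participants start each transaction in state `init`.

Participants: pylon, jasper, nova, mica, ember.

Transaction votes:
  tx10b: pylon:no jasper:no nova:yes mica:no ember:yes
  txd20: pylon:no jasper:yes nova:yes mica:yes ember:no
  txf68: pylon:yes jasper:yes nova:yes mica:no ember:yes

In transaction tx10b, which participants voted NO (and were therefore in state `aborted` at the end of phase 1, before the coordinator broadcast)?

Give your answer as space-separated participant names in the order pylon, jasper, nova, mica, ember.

Answer: pylon jasper mica

Derivation:
Txn tx10b phase 1: pylon no -> aborted; jasper no -> aborted; nova yes -> prepared; mica no -> aborted; ember yes -> prepared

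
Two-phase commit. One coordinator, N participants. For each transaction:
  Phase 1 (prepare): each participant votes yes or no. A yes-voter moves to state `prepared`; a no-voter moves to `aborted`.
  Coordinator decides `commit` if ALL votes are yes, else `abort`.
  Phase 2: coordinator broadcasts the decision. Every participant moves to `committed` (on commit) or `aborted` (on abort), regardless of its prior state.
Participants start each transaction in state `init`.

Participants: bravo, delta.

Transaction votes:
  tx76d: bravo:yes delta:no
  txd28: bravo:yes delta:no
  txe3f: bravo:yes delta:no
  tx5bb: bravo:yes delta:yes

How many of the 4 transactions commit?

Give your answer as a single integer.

tx76d: no from delta -> abort (commits=0)
txd28: no from delta -> abort (commits=0)
txe3f: no from delta -> abort (commits=0)
tx5bb: all yes -> commit (commits=1)

Answer: 1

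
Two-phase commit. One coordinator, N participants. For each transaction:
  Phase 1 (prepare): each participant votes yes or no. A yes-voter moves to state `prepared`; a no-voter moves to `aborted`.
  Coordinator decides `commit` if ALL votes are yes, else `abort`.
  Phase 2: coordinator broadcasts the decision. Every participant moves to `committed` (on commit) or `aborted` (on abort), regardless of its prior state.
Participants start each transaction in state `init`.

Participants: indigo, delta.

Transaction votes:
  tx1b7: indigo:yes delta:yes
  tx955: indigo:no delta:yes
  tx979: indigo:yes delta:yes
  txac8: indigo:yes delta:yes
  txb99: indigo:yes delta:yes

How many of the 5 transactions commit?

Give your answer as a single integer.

tx1b7: all yes -> commit (commits=1)
tx955: no from indigo -> abort (commits=1)
tx979: all yes -> commit (commits=2)
txac8: all yes -> commit (commits=3)
txb99: all yes -> commit (commits=4)

Answer: 4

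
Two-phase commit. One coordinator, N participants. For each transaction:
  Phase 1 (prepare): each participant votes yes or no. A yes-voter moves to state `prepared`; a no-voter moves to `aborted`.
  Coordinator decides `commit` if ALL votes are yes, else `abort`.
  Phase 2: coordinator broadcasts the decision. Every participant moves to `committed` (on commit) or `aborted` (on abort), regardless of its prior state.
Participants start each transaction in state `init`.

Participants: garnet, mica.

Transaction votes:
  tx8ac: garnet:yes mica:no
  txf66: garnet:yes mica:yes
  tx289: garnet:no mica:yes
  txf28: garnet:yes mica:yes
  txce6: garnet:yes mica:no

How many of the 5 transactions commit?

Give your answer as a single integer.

Answer: 2

Derivation:
tx8ac: no from mica -> abort (commits=0)
txf66: all yes -> commit (commits=1)
tx289: no from garnet -> abort (commits=1)
txf28: all yes -> commit (commits=2)
txce6: no from mica -> abort (commits=2)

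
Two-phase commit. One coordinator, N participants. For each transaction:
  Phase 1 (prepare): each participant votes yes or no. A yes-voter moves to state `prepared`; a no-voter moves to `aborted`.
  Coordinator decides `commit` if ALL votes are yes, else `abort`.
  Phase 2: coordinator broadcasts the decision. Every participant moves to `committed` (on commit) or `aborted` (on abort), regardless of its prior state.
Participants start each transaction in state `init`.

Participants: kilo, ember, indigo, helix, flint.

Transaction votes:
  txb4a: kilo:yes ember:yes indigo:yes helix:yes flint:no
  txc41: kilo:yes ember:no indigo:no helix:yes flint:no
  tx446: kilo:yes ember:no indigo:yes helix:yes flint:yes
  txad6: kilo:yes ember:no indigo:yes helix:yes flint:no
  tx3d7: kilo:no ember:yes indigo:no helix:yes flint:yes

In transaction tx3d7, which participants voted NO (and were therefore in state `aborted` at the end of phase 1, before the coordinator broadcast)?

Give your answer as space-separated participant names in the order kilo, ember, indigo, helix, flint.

Txn tx3d7 phase 1: kilo no -> aborted; ember yes -> prepared; indigo no -> aborted; helix yes -> prepared; flint yes -> prepared

Answer: kilo indigo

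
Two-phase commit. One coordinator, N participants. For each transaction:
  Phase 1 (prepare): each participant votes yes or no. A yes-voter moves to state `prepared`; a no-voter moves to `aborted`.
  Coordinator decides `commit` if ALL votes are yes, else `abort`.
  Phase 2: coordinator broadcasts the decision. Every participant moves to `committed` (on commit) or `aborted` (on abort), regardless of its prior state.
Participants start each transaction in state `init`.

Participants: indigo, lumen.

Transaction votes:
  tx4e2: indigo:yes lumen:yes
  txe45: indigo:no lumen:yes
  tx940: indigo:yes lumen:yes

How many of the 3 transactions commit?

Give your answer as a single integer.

tx4e2: all yes -> commit (commits=1)
txe45: no from indigo -> abort (commits=1)
tx940: all yes -> commit (commits=2)

Answer: 2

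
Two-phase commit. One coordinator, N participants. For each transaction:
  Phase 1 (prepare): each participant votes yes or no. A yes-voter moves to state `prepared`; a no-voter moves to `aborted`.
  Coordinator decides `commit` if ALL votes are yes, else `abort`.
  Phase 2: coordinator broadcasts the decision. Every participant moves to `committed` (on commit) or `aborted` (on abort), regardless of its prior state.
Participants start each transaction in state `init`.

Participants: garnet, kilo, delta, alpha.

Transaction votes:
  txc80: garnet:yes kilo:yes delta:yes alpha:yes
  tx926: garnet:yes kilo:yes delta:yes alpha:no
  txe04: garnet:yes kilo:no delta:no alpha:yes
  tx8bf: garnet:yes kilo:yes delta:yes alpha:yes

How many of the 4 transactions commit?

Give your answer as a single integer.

txc80: all yes -> commit (commits=1)
tx926: no from alpha -> abort (commits=1)
txe04: no from kilo, delta -> abort (commits=1)
tx8bf: all yes -> commit (commits=2)

Answer: 2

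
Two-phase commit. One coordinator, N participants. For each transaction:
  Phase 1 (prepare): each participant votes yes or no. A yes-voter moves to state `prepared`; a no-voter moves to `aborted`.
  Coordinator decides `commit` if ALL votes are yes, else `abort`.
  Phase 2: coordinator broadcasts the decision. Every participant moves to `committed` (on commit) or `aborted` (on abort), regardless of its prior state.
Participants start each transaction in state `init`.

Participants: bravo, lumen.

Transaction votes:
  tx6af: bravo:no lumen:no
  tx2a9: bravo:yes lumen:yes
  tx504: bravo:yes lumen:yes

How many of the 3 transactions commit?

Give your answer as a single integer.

Answer: 2

Derivation:
tx6af: no from bravo, lumen -> abort (commits=0)
tx2a9: all yes -> commit (commits=1)
tx504: all yes -> commit (commits=2)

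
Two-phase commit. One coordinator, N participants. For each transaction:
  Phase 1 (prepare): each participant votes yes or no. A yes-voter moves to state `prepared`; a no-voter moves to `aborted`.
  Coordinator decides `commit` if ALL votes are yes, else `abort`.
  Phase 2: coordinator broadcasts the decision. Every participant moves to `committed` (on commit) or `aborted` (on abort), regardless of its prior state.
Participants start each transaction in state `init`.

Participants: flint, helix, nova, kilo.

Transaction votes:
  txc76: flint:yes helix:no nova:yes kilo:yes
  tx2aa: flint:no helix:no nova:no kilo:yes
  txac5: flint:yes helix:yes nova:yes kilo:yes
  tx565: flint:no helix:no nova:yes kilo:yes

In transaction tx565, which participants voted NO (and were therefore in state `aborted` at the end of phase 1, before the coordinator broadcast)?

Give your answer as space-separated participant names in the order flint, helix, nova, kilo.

Txn tx565 phase 1: flint no -> aborted; helix no -> aborted; nova yes -> prepared; kilo yes -> prepared

Answer: flint helix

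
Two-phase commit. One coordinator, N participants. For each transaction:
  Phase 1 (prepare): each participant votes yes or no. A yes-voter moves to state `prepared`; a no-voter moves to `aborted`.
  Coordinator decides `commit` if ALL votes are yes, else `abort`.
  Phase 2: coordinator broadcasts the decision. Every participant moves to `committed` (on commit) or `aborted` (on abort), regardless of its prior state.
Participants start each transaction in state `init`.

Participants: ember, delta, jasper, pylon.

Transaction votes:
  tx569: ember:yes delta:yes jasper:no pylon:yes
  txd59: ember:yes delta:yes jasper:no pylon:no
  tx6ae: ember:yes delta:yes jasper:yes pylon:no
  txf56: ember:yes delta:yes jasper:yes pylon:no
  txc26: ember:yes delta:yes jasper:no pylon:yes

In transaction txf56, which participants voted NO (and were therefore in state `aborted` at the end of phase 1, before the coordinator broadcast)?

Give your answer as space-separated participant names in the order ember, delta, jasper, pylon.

Txn txf56 phase 1: ember yes -> prepared; delta yes -> prepared; jasper yes -> prepared; pylon no -> aborted

Answer: pylon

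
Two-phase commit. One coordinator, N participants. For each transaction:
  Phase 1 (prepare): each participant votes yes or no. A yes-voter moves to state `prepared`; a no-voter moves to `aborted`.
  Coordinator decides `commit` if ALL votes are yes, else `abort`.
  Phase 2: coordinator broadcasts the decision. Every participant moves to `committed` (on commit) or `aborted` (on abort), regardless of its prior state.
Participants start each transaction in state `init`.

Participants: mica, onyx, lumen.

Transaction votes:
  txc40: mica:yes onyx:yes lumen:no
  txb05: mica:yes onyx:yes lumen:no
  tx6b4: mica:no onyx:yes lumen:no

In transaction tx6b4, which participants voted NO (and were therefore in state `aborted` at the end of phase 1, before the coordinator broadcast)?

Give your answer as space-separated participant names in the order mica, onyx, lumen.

Txn tx6b4 phase 1: mica no -> aborted; onyx yes -> prepared; lumen no -> aborted

Answer: mica lumen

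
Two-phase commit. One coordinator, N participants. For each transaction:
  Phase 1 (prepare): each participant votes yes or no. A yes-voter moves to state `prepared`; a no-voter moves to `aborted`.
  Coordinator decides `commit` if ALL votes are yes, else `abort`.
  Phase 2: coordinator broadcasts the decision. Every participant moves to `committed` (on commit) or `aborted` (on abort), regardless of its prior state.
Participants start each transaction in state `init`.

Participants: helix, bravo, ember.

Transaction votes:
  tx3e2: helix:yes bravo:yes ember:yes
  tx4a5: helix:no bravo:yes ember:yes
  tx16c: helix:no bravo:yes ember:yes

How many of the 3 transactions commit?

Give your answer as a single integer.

Answer: 1

Derivation:
tx3e2: all yes -> commit (commits=1)
tx4a5: no from helix -> abort (commits=1)
tx16c: no from helix -> abort (commits=1)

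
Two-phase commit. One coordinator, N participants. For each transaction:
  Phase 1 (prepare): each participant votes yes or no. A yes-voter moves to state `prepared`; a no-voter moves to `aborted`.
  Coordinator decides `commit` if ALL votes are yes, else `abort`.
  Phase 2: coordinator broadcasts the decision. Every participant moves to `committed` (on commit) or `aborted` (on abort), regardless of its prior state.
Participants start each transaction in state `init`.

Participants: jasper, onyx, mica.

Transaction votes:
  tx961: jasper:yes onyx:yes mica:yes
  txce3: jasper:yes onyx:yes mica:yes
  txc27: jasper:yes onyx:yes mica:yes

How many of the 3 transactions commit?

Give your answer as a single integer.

Answer: 3

Derivation:
tx961: all yes -> commit (commits=1)
txce3: all yes -> commit (commits=2)
txc27: all yes -> commit (commits=3)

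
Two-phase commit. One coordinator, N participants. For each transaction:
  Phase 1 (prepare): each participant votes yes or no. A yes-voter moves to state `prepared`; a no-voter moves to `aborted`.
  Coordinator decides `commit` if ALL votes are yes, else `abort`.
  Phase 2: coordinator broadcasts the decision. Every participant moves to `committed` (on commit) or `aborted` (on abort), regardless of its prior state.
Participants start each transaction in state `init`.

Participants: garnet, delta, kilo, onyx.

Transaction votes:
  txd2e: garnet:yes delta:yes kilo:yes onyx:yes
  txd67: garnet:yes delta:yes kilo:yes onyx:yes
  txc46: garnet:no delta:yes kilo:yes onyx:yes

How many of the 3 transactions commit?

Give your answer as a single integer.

txd2e: all yes -> commit (commits=1)
txd67: all yes -> commit (commits=2)
txc46: no from garnet -> abort (commits=2)

Answer: 2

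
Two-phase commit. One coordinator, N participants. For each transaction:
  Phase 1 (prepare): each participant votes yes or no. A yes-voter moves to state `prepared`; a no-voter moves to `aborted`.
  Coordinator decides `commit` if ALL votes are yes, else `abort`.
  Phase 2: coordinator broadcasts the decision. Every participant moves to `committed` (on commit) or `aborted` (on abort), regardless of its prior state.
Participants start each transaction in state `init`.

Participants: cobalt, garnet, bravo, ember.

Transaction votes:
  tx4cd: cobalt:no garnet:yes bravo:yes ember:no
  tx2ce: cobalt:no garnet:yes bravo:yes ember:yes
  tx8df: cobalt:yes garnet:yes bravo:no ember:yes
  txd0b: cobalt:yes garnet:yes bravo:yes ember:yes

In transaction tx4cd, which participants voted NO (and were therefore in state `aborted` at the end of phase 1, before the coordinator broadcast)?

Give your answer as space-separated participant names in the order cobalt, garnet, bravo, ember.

Answer: cobalt ember

Derivation:
Txn tx4cd phase 1: cobalt no -> aborted; garnet yes -> prepared; bravo yes -> prepared; ember no -> aborted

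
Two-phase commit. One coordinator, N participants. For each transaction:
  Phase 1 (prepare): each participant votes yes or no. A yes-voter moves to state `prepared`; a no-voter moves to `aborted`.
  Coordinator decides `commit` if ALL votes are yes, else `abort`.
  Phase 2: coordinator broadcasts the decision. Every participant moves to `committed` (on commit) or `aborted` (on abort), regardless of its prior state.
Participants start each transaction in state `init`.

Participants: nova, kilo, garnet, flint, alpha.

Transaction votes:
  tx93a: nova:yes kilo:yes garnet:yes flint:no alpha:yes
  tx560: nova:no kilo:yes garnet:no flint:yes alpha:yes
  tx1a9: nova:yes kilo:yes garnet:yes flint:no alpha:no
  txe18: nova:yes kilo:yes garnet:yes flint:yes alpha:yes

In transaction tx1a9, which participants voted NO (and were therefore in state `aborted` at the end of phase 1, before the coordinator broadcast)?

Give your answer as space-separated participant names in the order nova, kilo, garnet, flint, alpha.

Answer: flint alpha

Derivation:
Txn tx1a9 phase 1: nova yes -> prepared; kilo yes -> prepared; garnet yes -> prepared; flint no -> aborted; alpha no -> aborted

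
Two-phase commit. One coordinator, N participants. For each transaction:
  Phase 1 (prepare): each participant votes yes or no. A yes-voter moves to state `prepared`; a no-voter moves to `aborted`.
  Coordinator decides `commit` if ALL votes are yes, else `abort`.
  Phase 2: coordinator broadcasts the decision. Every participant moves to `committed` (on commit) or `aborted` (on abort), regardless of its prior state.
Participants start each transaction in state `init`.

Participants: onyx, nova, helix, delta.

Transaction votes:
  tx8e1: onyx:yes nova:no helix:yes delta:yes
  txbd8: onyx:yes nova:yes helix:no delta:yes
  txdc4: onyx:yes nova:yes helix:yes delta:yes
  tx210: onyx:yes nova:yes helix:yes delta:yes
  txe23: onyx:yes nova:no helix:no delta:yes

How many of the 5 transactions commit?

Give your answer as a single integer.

tx8e1: no from nova -> abort (commits=0)
txbd8: no from helix -> abort (commits=0)
txdc4: all yes -> commit (commits=1)
tx210: all yes -> commit (commits=2)
txe23: no from nova, helix -> abort (commits=2)

Answer: 2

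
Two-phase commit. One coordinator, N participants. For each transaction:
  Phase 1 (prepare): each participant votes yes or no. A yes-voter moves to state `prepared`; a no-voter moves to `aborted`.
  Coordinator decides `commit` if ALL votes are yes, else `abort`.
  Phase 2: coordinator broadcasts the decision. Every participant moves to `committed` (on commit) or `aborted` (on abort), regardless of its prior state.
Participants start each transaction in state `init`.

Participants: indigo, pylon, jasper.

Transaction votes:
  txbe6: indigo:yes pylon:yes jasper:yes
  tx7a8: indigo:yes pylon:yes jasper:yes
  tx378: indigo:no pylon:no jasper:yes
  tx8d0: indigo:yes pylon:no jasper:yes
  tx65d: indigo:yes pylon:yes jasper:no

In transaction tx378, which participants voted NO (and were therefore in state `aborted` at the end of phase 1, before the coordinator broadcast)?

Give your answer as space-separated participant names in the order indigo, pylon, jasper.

Answer: indigo pylon

Derivation:
Txn tx378 phase 1: indigo no -> aborted; pylon no -> aborted; jasper yes -> prepared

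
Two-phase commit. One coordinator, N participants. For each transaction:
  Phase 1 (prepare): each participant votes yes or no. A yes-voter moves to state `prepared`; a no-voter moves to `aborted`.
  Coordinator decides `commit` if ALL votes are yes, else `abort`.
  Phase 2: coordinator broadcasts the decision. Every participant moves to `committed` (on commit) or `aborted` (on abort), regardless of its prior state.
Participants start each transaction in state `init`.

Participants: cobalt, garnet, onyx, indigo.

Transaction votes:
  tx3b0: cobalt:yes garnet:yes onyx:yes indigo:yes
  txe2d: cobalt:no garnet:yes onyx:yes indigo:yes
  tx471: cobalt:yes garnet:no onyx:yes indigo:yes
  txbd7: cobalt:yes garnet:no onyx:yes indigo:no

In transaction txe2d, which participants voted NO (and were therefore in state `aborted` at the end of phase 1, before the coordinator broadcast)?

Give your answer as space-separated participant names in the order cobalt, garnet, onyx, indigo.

Txn txe2d phase 1: cobalt no -> aborted; garnet yes -> prepared; onyx yes -> prepared; indigo yes -> prepared

Answer: cobalt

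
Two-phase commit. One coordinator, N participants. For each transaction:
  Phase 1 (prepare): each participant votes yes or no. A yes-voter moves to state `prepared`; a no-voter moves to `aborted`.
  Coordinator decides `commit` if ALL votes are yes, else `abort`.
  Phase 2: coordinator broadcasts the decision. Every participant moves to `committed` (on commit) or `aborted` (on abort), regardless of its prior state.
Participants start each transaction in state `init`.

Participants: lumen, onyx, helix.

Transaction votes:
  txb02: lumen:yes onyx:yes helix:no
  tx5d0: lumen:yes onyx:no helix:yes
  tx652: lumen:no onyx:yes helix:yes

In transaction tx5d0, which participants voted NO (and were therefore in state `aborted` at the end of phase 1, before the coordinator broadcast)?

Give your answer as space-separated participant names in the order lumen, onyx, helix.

Txn tx5d0 phase 1: lumen yes -> prepared; onyx no -> aborted; helix yes -> prepared

Answer: onyx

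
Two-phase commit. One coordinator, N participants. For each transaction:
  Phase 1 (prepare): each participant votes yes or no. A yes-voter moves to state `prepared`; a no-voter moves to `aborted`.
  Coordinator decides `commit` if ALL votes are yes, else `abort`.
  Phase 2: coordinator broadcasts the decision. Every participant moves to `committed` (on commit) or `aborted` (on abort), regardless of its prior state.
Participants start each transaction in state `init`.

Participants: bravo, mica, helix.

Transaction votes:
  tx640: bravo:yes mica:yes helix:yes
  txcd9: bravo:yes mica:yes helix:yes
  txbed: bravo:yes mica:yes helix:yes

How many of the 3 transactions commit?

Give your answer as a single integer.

Answer: 3

Derivation:
tx640: all yes -> commit (commits=1)
txcd9: all yes -> commit (commits=2)
txbed: all yes -> commit (commits=3)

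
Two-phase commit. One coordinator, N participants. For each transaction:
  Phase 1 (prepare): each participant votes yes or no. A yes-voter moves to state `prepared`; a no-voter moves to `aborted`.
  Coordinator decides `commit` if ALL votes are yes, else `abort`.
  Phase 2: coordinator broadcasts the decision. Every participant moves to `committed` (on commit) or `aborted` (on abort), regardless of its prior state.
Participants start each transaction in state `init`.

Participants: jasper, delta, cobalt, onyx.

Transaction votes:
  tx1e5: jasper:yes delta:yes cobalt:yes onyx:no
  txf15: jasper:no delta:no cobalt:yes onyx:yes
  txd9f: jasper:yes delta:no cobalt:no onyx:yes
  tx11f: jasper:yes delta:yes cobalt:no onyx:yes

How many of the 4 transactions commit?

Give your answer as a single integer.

Answer: 0

Derivation:
tx1e5: no from onyx -> abort (commits=0)
txf15: no from jasper, delta -> abort (commits=0)
txd9f: no from delta, cobalt -> abort (commits=0)
tx11f: no from cobalt -> abort (commits=0)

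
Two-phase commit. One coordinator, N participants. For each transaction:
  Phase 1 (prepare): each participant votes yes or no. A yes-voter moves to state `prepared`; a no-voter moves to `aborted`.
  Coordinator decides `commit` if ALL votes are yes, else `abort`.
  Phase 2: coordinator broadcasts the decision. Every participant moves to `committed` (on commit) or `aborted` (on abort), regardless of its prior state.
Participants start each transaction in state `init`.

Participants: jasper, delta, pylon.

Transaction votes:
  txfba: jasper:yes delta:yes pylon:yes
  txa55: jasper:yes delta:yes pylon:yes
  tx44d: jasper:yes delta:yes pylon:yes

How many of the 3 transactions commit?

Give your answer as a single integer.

Answer: 3

Derivation:
txfba: all yes -> commit (commits=1)
txa55: all yes -> commit (commits=2)
tx44d: all yes -> commit (commits=3)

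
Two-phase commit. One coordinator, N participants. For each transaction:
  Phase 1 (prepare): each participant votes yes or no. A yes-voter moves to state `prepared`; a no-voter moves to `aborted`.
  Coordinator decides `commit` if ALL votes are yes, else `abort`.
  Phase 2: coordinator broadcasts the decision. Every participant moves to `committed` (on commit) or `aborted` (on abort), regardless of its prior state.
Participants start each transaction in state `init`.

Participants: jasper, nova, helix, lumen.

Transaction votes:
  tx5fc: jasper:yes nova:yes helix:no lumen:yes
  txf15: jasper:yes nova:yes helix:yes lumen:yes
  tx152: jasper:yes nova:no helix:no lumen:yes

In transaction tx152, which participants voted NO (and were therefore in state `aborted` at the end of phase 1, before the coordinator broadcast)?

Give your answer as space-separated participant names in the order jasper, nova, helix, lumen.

Txn tx152 phase 1: jasper yes -> prepared; nova no -> aborted; helix no -> aborted; lumen yes -> prepared

Answer: nova helix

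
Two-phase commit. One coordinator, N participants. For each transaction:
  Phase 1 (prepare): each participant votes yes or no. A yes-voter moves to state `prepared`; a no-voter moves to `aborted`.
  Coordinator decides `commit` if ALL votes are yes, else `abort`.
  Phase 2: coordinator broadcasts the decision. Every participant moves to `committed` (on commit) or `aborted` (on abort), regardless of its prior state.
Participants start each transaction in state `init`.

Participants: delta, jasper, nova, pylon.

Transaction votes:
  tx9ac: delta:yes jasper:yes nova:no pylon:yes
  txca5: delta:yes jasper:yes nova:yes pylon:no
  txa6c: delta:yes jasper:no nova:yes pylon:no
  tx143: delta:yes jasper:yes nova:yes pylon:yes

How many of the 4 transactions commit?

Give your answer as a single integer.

tx9ac: no from nova -> abort (commits=0)
txca5: no from pylon -> abort (commits=0)
txa6c: no from jasper, pylon -> abort (commits=0)
tx143: all yes -> commit (commits=1)

Answer: 1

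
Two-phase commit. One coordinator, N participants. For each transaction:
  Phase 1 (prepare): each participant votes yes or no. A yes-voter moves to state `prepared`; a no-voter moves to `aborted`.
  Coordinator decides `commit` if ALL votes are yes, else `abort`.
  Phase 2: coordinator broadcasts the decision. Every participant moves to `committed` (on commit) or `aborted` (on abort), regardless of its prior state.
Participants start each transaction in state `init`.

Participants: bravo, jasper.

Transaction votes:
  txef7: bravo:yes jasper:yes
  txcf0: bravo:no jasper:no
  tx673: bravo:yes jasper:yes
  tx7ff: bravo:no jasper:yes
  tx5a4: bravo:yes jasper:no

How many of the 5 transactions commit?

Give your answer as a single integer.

txef7: all yes -> commit (commits=1)
txcf0: no from bravo, jasper -> abort (commits=1)
tx673: all yes -> commit (commits=2)
tx7ff: no from bravo -> abort (commits=2)
tx5a4: no from jasper -> abort (commits=2)

Answer: 2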